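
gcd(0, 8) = 8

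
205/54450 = 41/10890 ≈ 0.00376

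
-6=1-7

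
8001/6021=889/669≈1.33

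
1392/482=696/241 ≈ 2.89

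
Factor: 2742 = 2^1*3^1*457^1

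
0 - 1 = -1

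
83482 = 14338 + 69144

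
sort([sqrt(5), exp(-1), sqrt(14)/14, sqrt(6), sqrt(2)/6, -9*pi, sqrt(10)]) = [-9*pi, sqrt(2)/6, sqrt(14)/14, exp(-1), sqrt(5), sqrt(6), sqrt(10)]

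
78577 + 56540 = 135117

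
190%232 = 190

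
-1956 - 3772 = -5728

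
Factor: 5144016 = 2^4*3^1*31^1*3457^1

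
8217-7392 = 825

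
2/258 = 1/129 ≈ 0.00775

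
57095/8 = 7136 + 7/8 ≈ 7136.88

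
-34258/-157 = 218 + 32/157 ≈ 218.20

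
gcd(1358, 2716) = 1358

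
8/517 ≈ 0.0155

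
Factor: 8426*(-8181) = -1*2^1*3^4*11^1*101^1*383^1 = -68933106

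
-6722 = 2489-9211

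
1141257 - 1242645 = -101388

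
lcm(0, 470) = 0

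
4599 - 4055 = 544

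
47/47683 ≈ 0.000986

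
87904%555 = 214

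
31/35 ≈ 0.886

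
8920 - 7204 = 1716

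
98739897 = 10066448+88673449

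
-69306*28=-1940568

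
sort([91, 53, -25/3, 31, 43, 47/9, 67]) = [-25/3, 47/9, 31, 43, 53, 67, 91]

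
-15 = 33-48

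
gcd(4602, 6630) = 78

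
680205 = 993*685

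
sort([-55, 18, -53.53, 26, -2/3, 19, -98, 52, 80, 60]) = [-98, -55, -53.53, -2/3, 18, 19, 26, 52, 60, 80]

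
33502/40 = 837 + 11/20 = 837.55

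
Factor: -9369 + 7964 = -1 * 5^1 * 281^1 = -1405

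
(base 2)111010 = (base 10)58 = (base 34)1o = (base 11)53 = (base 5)213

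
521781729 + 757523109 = 1279304838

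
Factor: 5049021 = 3^1*1683007^1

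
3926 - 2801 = 1125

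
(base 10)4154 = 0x103a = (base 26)63k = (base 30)4ie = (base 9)5625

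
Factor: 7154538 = 2^1*3^1*1192423^1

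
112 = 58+54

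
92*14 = 1288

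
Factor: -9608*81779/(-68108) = 2^1*53^1*1201^1*1543^1*17027^(-1) = 196433158/17027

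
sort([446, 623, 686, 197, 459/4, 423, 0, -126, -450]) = [-450, -126, 0, 459/4, 197, 423, 446, 623, 686]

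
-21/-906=7/302 ≈ 0.0232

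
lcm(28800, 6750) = 432000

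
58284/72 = 1619/2 = 809.50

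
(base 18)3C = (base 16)42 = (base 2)1000010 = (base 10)66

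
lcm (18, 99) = 198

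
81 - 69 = 12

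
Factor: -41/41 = -1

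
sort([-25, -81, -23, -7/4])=[-81, -25, -23, -7/4]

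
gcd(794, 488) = 2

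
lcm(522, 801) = 46458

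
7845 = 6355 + 1490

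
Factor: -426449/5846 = -1*2^(-1)*37^(-1)*79^(-1)*251^1*1699^1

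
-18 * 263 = -4734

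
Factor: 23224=2^3*2903^1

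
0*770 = 0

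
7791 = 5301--2490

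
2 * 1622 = 3244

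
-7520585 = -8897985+1377400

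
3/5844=1/1948≈0.000513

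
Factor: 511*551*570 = 2^1*3^1*5^1*7^1*19^2*29^1*73^1 = 160489770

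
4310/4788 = 2155/2394 ≈ 0.900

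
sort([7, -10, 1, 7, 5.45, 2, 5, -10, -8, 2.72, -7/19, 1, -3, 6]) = [-10, -10, -8, -3, -7/19, 1, 1, 2, 2.72, 5, 5.45, 6, 7, 7]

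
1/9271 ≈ 0.000108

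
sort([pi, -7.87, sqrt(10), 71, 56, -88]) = [-88, -7.87, pi, sqrt(10), 56, 71]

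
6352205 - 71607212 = -65255007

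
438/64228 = 219/32114 ≈ 0.00682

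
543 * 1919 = 1042017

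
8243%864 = 467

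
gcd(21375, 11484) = 9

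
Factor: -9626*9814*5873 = -1*2^2*7^2*701^1*839^1*4813^1 = -554819749372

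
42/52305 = 14/17435 ≈ 0.000803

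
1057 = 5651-4594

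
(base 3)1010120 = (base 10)825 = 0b1100111001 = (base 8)1471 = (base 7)2256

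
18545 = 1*18545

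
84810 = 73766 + 11044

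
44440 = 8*5555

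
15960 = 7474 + 8486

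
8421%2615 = 576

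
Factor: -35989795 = -1*5^1*1433^1*5023^1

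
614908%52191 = 40807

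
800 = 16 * 50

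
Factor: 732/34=2^1 * 3^1 * 17^(-1) * 61^1=366/17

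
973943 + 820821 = 1794764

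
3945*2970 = 11716650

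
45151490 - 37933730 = 7217760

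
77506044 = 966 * 80234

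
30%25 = 5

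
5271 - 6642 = -1371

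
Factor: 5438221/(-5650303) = -1 * 1619^1 * 3359^1 * 5650303^(-1)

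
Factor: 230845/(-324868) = -1 * 2^(-2) * 5^1 * 137^1 * 241^(-1) = -685/964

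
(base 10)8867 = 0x22a3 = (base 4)2022203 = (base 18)196b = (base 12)516b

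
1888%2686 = 1888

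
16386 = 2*8193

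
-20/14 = -10/7≈-1.43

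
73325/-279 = -262 - 227/279≈-262.81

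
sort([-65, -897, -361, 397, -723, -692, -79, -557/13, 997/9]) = [-897, -723, -692, -361, -79, -65, -557/13, 997/9, 397]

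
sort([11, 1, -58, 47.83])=[-58, 1, 11, 47.83]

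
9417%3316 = 2785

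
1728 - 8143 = -6415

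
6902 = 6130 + 772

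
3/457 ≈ 0.00656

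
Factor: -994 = -1*2^1*7^1*71^1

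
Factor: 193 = 193^1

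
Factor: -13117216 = -1 * 2^5 * 7^1 * 31^1 * 1889^1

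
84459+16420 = 100879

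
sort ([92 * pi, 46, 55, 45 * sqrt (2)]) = [46, 55, 45 * sqrt (2), 92 * pi]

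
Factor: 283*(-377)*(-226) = 2^1*13^1*29^1*113^1*283^1 = 24112166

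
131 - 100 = 31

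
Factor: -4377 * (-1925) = 3^1 * 5^2 * 7^1 * 11^1 * 1459^1 = 8425725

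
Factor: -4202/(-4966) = 11^1*13^(-1) = 11/13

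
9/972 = 1/108 ≈ 0.00926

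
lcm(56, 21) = 168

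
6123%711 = 435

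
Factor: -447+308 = -1 * 139^1 = -139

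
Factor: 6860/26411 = 2^2*5^1*7^(-1)*11^(-1) = 20/77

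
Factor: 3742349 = 13^1*287873^1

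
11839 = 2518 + 9321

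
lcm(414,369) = 16974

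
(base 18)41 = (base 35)23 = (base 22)37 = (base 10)73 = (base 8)111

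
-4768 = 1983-6751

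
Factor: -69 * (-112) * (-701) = -1 * 2^4 * 3^1 * 7^1 * 23^1 * 701^1 = -5417328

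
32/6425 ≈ 0.00498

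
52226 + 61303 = 113529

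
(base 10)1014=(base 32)vm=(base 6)4410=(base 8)1766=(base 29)15s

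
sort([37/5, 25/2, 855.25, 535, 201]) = [37/5, 25/2, 201, 535, 855.25]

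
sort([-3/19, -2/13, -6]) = [-6, -3/19, -2/13]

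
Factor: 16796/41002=2^1*17^1*83^(-1)=34/83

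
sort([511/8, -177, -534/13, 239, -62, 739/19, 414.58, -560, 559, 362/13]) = [-560, -177, -62, -534/13, 362/13, 739/19, 511/8, 239, 414.58, 559]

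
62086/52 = 31043/26 ≈ 1193.96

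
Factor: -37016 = -1 * 2^3 * 7^1 * 661^1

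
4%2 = 0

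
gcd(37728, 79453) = 1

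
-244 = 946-1190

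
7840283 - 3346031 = 4494252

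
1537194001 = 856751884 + 680442117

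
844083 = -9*(-93787)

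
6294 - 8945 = -2651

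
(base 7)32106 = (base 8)17410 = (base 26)bje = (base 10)7944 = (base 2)1111100001000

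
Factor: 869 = 11^1 * 79^1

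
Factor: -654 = -1 * 2^1 * 3^1 * 109^1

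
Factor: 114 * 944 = 2^5 * 3^1 * 19^1 * 59^1 = 107616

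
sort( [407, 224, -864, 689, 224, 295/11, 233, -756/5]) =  [-864, -756/5, 295/11, 224, 224, 233, 407, 689]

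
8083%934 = 611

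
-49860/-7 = 7122 + 6/7 ≈ 7122.86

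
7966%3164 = 1638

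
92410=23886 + 68524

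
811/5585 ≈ 0.145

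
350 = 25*14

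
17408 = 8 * 2176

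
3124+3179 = 6303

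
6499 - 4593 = 1906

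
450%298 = 152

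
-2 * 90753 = -181506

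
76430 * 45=3439350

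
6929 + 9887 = 16816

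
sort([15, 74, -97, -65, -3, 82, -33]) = [-97, -65, -33, -3, 15, 74, 82]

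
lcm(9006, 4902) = 387258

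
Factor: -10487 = -1 * 10487^1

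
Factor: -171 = -1*3^2*19^1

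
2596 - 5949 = -3353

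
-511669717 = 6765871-518435588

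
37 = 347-310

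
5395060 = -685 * (-7876)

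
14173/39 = 363+16/39 ≈ 363.41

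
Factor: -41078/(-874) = 47^1 = 47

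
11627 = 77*151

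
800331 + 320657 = 1120988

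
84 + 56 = 140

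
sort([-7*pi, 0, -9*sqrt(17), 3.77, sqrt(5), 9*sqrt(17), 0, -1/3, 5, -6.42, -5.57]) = [-9*sqrt(17), -7*pi, -6.42, -5.57, -1/3, 0, 0, sqrt(5), 3.77, 5, 9*sqrt(17)]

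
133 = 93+40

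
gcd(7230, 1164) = 6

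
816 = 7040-6224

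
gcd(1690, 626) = 2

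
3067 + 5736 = 8803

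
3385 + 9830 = 13215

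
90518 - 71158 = 19360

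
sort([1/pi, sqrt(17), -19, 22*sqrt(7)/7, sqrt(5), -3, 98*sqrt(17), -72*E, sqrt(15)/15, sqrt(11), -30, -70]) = [-72*E, -70, -30, -19, -3, sqrt(15)/15, 1/pi, sqrt(5), sqrt(11), sqrt(17), 22*sqrt(7)/7, 98*sqrt(17)]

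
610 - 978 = -368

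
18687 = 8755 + 9932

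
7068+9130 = 16198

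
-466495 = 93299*(-5) 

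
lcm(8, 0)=0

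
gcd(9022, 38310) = 2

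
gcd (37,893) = 1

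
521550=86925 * 6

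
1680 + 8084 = 9764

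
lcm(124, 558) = 1116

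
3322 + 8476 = 11798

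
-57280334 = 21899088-79179422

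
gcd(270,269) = 1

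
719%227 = 38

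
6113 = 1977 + 4136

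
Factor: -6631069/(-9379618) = 2^(-1) * 59^1 * 167^1 * 673^1 * 4689809^(-1)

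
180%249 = 180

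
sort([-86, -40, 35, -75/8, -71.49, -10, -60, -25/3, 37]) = [-86, -71.49, -60, -40, -10, -75/8, -25/3, 35, 37]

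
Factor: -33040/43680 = -1 * 2^(-1) * 3^(-1) * 13^(-1) * 59^1 = -59/78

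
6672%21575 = 6672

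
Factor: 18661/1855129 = 229^(-1)*8101^(-1)*18661^1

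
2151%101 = 30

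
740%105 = 5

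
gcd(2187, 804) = 3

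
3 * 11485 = 34455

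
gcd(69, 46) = 23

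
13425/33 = 4475/11 ≈ 406.82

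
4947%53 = 18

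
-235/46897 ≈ -0.00501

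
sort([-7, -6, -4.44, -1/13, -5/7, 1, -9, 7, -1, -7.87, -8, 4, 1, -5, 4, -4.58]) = [-9, -8, -7.87, -7, -6, -5, -4.58, -4.44, -1, -5/7, -1/13, 1, 1, 4, 4, 7]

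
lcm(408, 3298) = 39576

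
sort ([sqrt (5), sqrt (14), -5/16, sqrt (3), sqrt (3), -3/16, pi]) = [-5/16, -3/16, sqrt (3), sqrt (3), sqrt (5), pi, sqrt (14)]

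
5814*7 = 40698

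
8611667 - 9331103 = -719436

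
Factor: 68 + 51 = 7^1 * 17^1 = 119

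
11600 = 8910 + 2690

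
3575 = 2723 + 852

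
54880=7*7840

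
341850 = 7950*43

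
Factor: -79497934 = -1*2^1*41^1*433^1*2239^1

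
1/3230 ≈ 0.000310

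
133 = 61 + 72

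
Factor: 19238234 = 2^1*9619117^1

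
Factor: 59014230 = 2^1 * 3^1 * 5^1 * 11^1 * 178831^1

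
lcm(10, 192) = 960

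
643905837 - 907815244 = -263909407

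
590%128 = 78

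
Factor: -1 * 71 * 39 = -1 * 3^1 * 13^1 * 71^1 = -2769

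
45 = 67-22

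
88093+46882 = 134975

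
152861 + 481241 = 634102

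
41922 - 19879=22043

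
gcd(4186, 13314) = 14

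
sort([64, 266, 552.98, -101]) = [-101, 64, 266, 552.98]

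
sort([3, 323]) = [3, 323]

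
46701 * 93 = 4343193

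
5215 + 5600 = 10815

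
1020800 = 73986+946814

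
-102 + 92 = -10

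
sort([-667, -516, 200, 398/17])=[-667, -516, 398/17, 200]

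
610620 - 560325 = 50295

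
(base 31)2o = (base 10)86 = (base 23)3h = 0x56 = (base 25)3b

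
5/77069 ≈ 0.0000649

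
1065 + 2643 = 3708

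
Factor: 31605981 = 3^1 * 11^1 * 107^1 * 8951^1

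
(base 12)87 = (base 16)67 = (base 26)3p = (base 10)103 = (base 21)4j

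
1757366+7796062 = 9553428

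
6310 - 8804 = -2494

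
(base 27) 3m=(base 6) 251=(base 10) 103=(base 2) 1100111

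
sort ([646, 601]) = [601, 646]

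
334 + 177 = 511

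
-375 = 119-494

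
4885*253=1235905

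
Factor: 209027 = 7^1*13^1*2297^1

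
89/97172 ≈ 0.000916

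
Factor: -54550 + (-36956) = -1*2^1*3^1*101^1*151^1 = -91506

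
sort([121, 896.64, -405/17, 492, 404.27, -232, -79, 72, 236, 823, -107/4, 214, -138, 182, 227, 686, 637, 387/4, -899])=[-899, -232, -138, -79, -107/4, -405/17, 72, 387/4, 121, 182, 214, 227, 236, 404.27, 492, 637, 686, 823, 896.64]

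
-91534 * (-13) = 1189942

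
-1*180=-180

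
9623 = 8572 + 1051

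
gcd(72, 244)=4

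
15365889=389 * 39501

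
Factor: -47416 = -1*2^3*5927^1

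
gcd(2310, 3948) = 42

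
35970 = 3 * 11990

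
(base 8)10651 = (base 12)2749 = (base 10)4521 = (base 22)97b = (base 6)32533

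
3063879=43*71253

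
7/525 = 1/75 ≈ 0.0133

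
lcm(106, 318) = 318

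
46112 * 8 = 368896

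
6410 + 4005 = 10415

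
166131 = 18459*9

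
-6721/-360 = 18+241/360 ≈ 18.67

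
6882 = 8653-1771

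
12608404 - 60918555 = -48310151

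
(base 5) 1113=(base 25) 68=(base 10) 158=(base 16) 9e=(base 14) b4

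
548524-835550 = -287026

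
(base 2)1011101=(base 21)49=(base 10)93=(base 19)4h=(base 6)233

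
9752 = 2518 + 7234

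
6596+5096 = 11692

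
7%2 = 1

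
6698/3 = 2232 + 2/3 ≈ 2232.67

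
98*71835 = 7039830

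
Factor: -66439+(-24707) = -1 * 2^1 * 3^1 * 11^1 * 1381^1 = -91146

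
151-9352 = -9201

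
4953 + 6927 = 11880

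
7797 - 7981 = -184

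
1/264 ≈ 0.00379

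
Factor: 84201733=7^1 * 11^1 * 1093529^1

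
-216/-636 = 18/53 ≈ 0.340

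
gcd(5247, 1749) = 1749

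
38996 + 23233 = 62229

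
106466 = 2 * 53233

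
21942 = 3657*6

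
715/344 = 2+27/344 ≈ 2.08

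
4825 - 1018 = 3807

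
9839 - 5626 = 4213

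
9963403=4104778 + 5858625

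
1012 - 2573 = -1561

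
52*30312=1576224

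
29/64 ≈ 0.453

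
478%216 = 46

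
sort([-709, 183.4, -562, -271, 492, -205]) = [-709, -562, -271, -205, 183.4, 492]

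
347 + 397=744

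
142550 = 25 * 5702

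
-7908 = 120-8028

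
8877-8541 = 336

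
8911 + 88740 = 97651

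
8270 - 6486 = 1784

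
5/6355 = 1/1271 ≈ 0.000787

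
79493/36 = 2208 + 5/36 ≈ 2208.14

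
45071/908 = 49 + 579/908 ≈ 49.64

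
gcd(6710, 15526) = 2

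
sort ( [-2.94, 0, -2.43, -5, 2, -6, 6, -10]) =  [-10, -6, -5, -2.94, -2.43, 0, 2, 6]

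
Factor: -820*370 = -1*2^3*5^2*37^1*41^1 = -303400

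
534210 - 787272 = -253062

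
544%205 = 134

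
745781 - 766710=-20929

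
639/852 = 3/4 = 0.75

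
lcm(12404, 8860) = 62020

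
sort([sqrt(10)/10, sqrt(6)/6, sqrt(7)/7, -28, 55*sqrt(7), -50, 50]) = [-50, -28, sqrt(10)/10, sqrt(7)/7, sqrt(6)/6, 50, 55*sqrt(7)]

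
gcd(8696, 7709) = 1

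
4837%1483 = 388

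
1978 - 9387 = -7409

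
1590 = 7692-6102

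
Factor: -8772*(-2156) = 2^4*3^1*7^2*11^1*17^1*43^1 = 18912432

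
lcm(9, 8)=72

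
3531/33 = 107 = 107.00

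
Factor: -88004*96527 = -1*2^2*7^2*449^1*96527^1 = -8494762108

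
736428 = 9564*77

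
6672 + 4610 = 11282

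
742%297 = 148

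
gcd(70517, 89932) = 1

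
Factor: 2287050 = 2^1*3^1*5^2*79^1*193^1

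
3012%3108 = 3012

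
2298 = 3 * 766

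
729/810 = 9/10 = 0.90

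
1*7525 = 7525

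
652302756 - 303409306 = 348893450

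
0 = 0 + 0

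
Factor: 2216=2^3*277^1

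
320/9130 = 32/913 ≈ 0.0350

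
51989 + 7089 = 59078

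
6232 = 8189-1957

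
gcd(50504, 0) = 50504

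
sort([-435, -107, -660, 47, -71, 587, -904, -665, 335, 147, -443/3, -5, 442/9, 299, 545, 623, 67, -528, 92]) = [-904, -665, -660, -528, -435, -443/3, -107, -71, -5, 47, 442/9, 67, 92, 147, 299, 335, 545, 587, 623]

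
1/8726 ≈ 0.000115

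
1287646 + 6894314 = 8181960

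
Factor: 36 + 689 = 5^2*29^1 = 725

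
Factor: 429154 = 2^1*11^1*19507^1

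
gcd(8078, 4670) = 2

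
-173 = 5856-6029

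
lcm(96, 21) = 672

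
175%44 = 43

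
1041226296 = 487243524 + 553982772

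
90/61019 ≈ 0.00147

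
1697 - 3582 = -1885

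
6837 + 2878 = 9715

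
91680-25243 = 66437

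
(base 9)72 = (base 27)2b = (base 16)41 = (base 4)1001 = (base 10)65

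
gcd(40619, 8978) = 1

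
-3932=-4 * 983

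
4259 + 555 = 4814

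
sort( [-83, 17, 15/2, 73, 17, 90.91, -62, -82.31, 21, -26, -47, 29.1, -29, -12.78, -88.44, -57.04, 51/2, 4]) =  [-88.44, -83, -82.31, -62, -57.04, -47, -29, -26, -12.78, 4, 15/2, 17, 17, 21, 51/2, 29.1, 73, 90.91]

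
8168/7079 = 1 + 1089/7079 ≈ 1.15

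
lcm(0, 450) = 0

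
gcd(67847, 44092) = 1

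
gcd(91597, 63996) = 1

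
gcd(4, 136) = 4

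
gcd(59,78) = 1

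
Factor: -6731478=-1*2^1*3^3*13^1*43^1*223^1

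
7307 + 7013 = 14320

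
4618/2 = 2309 = 2309.00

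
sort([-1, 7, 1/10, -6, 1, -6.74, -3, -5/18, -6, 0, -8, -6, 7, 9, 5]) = [-8, -6.74, -6, -6, -6, -3, -1, -5/18, 0, 1/10, 1, 5, 7, 7, 9]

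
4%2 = 0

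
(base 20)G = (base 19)G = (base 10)16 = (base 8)20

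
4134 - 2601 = 1533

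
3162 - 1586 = 1576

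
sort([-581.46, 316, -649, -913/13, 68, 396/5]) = [-649, -581.46, -913/13, 68, 396/5, 316]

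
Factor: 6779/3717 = 3^(-2) * 7^(-1) * 59^(-1) * 6779^1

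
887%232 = 191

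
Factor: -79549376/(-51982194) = 2^5*3^(-1)*11^(-1)*787609^(-1)*1242959^1 = 39774688/25991097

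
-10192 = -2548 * 4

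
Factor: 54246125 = 5^3 * 31^1 * 13999^1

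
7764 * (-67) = -520188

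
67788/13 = 5214+6/13 ≈ 5214.46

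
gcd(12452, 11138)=2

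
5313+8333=13646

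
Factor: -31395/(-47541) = 5^1 * 7^1 * 53^(-1) = 35/53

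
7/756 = 1/108 ≈ 0.00926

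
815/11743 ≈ 0.0694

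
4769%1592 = 1585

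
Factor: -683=-1*683^1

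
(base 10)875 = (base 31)s7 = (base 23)1f1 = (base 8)1553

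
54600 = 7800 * 7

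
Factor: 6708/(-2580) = -1 * 5^(-1) * 13^1 = -13/5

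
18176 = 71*256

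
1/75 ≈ 0.0133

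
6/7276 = 3/3638 ≈ 0.000825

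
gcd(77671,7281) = 1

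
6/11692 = 3/5846 ≈ 0.000513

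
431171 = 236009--195162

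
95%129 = 95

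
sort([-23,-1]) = [-23,-1]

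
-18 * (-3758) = 67644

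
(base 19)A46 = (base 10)3692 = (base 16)E6C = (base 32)3JC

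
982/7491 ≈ 0.131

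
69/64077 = 23/21359 ≈ 0.00108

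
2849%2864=2849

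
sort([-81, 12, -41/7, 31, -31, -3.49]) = [-81, -31, -41/7, -3.49, 12, 31]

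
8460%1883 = 928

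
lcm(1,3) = 3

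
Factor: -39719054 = -1 * 2^1 * 311^1 * 63857^1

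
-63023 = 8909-71932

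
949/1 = 949 = 949.00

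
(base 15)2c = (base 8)52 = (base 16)2a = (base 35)17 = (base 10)42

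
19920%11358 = 8562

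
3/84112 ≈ 0.0000357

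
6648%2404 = 1840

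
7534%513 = 352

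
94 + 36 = 130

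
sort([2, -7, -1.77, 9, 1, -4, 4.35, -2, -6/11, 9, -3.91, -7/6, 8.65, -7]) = [-7, -7, -4, -3.91, -2, -1.77, -7/6, -6/11, 1, 2, 4.35, 8.65, 9, 9]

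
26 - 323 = -297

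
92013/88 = 1045 + 53/88 ≈ 1045.60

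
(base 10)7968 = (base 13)381c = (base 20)ji8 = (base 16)1f20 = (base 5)223333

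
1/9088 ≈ 0.000110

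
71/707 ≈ 0.100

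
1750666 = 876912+873754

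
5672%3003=2669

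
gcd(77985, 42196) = 1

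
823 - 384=439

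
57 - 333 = -276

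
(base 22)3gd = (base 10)1817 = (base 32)1op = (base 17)64f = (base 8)3431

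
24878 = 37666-12788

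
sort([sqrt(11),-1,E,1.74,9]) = [-1,1.74,E,sqrt(11),9]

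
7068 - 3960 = 3108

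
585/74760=39/4984 ≈ 0.00783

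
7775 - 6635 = 1140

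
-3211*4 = -12844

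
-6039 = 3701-9740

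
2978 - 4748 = -1770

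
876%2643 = 876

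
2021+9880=11901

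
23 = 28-5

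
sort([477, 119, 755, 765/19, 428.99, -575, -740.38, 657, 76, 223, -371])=[-740.38, -575, -371, 765/19, 76, 119, 223, 428.99, 477, 657, 755]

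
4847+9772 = 14619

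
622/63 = 9 + 55/63 ≈ 9.87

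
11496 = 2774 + 8722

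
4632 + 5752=10384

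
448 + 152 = 600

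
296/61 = 4 + 52/61 ≈ 4.85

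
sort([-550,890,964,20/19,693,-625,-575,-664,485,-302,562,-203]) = [-664,-625,-575,-550,-302,-203,20/19,485,562,693,890,964]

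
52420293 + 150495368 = 202915661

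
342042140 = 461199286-119157146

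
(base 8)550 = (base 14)1ba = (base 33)au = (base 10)360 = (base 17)143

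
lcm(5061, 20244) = 20244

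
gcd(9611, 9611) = 9611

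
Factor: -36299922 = -1 * 2^1 * 3^1 * 97^2 * 643^1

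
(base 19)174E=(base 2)10010100000100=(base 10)9476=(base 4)2110010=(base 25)F41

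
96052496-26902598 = 69149898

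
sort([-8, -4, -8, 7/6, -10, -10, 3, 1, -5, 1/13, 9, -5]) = [-10, -10, -8, -8, -5, -5, -4, 1/13, 1, 7/6, 3, 9]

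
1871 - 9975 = -8104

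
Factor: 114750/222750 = 3^(-1)*11^(-1)*17^1 = 17/33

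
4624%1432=328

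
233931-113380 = 120551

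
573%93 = 15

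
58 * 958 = 55564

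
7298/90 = 3649/45≈81.09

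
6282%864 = 234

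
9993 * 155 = 1548915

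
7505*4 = 30020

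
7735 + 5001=12736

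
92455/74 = 1249 + 29/74 ≈ 1249.39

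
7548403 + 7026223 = 14574626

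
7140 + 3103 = 10243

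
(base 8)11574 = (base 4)1031330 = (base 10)4988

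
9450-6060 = 3390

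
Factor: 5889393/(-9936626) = -1*2^(-1)*3^2*7^(-1)*647^(-1)*691^1*947^1*1097^(-1)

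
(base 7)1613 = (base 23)153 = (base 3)212222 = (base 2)1010000111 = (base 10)647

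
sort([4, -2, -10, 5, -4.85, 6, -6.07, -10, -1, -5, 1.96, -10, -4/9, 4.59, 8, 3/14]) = [-10, -10, -10, -6.07, -5, -4.85, -2, -1, -4/9, 3/14, 1.96, 4, 4.59, 5, 6, 8]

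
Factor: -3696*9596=-1*2^6*3^1*7^1*11^1*2399^1=-35466816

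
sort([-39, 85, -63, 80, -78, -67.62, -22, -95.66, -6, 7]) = [-95.66, -78, -67.62, -63, -39, -22, -6, 7, 80, 85]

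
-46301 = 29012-75313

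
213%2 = 1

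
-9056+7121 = -1935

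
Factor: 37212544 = 2^7 * 43^1 * 6761^1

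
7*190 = 1330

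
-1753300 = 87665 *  (-20)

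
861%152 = 101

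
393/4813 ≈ 0.0817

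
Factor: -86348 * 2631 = -1 * 2^2 * 3^1 * 877^1 * 21587^1 = -227181588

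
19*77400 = 1470600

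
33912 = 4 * 8478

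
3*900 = 2700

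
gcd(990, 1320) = 330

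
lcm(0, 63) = 0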